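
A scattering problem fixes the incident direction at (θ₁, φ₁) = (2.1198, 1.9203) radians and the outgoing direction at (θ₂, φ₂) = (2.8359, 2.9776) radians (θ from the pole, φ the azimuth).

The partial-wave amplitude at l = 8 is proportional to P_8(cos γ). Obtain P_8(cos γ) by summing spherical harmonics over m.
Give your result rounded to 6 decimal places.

Expand P_8 via completeness: Σ_{m} conj(Y_{8,m}) at Ω₁ times Y_{8,m} at Ω₂ —
  m=-8: Y*=-0.135982+0.048955i  Y=+0.000009+0.000034i  product -0.000003-0.000004i
  m=-7: Y*=-0.226487-0.271603i  Y=+0.000180+0.000401i  product +0.000068-0.000140i
  m=-6: Y*=+0.224727-0.386888i  Y=+0.001958+0.002944i  product +0.001579-0.000096i
  m=-5: Y*=+0.204675+0.036552i  Y=+0.013899+0.014895i  product +0.002300+0.003557i
  m=-4: Y*=-0.038807-0.222364i  Y=+0.068425+0.052665i  product +0.009055-0.017259i
  m=-3: Y*=+0.291352-0.167702i  Y=+0.232348+0.124523i  product +0.088578-0.002685i
  m=-2: Y*=-0.048486-0.040757i  Y=+0.506096+0.172212i  product -0.017520-0.028977i
  m=-1: Y*=+0.118121-0.324094i  Y=+0.546474+0.090430i  product +0.093858-0.166427i
  m=+0: Y*=-0.012717-0.000000i  Y=-0.113418+0.000000i  product +0.001442+0.000000i
  m=+1: Y*=-0.118121-0.324094i  Y=-0.546474+0.090430i  product +0.093858+0.166427i
  m=+2: Y*=-0.048486+0.040757i  Y=+0.506096-0.172212i  product -0.017520+0.028977i
  m=+3: Y*=-0.291352-0.167702i  Y=-0.232348+0.124523i  product +0.088578+0.002685i
  m=+4: Y*=-0.038807+0.222364i  Y=+0.068425-0.052665i  product +0.009055+0.017259i
  m=+5: Y*=-0.204675+0.036552i  Y=-0.013899+0.014895i  product +0.002300-0.003557i
  m=+6: Y*=+0.224727+0.386888i  Y=+0.001958-0.002944i  product +0.001579+0.000096i
  m=+7: Y*=+0.226487-0.271603i  Y=-0.000180+0.000401i  product +0.000068+0.000140i
  m=+8: Y*=-0.135982-0.048955i  Y=+0.000009-0.000034i  product -0.000003+0.000004i
Σ over m = +0.357274-0.000000i; ×(4π/17) → +0.264097-0.000000i. Real part: 0.264097

0.264097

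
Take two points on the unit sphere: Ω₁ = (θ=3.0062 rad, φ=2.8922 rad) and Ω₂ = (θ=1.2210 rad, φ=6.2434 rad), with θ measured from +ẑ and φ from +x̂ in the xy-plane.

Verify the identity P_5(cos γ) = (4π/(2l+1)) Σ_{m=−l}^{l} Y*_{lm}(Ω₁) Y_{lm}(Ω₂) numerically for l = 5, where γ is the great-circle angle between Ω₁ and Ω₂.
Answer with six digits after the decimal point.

Addition theorem: P_5(cos γ) = (4π/11) Σ_m Y*_{lm}(Ω₁) Y_{lm}(Ω₂), m = −5…5:
  term(m=-5) = -0.00000 + 0.00001j   from Y*(Ω₁)=-0.00001 + 0.00002j, Y(Ω₂)=0.33292 + 0.06711j
  term(m=-4) = -0.00013 + 0.00014j   from Y*(Ω₁)=-0.00026 + 0.00041j, Y(Ω₂)=0.38683 + 0.06209j
  term(m=-3) = -0.00009 + 0.00006j   from Y*(Ω₁)=-0.00489 + 0.00454j, Y(Ω₂)=0.01624 + 0.00195j
  term(m=-2) = 0.01805 - 0.00804j   from Y*(Ω₁)=-0.05227 + 0.02847j, Y(Ω₂)=-0.33093 - 0.02639j
  term(m=-1) = 0.03382 - 0.00720j   from Y*(Ω₁)=-0.31407 + 0.07999j, Y(Ω₂)=-0.10661 - 0.00424j
  term(m=+0) = -0.24866 + 0.00000j   from Y*(Ω₁)=-0.81123 + 0.00000j, Y(Ω₂)=0.30652 + 0.00000j
  term(m=+1) = 0.03382 + 0.00720j   from Y*(Ω₁)=0.31407 + 0.07999j, Y(Ω₂)=0.10661 - 0.00424j
  term(m=+2) = 0.01805 + 0.00804j   from Y*(Ω₁)=-0.05227 - 0.02847j, Y(Ω₂)=-0.33093 + 0.02639j
  term(m=+3) = -0.00009 - 0.00006j   from Y*(Ω₁)=0.00489 + 0.00454j, Y(Ω₂)=-0.01624 + 0.00195j
  term(m=+4) = -0.00013 - 0.00014j   from Y*(Ω₁)=-0.00026 - 0.00041j, Y(Ω₂)=0.38683 - 0.06209j
  term(m=+5) = -0.00000 - 0.00001j   from Y*(Ω₁)=0.00001 + 0.00002j, Y(Ω₂)=-0.33292 + 0.06711j
Accumulated sum -0.14535 + 0.00000j; after 4π/(2l+1) scaling, -0.16605 + 0.00000j ⇒ P_5 = -0.166049

-0.166049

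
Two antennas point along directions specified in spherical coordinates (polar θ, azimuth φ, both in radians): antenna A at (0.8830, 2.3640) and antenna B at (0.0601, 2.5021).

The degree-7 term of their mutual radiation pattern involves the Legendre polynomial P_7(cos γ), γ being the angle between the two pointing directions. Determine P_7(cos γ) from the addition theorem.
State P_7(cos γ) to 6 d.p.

Summing Y*_{l m}(θ₁,φ₁)·Y_{l m}(θ₂,φ₂) over m ∈ [−7, 7]; prefactor 4π/(2·7+1) = 0.837758:
  term(m=-7) = +0.000000-0.000000i   from Y*(Ω₁)=-0.054863-0.061212i, Y(Ω₂)=+0.000000+0.000000i
  term(m=-6) = +0.000000-0.000000i   from Y*(Ω₁)=-0.011831+0.252429i, Y(Ω₂)=-0.000000-0.000000i
  term(m=-5) = +0.000001-0.000001i   from Y*(Ω₁)=+0.314458-0.290823i, Y(Ω₂)=+0.000003+0.000000i
  term(m=-4) = +0.000030-0.000019i   from Y*(Ω₁)=-0.371606-0.011606i, Y(Ω₂)=-0.000079+0.000052i
  term(m=-3) = -0.000033+0.000015i   from Y*(Ω₁)=-0.013129-0.013759i, Y(Ω₂)=+0.000647-0.001785i
  term(m=-2) = -0.009296+0.002635i   from Y*(Ω₁)=-0.005651+0.361982i, Y(Ω₂)=+0.007678+0.025560i
  term(m=-1) = -0.034082+0.004737i   from Y*(Ω₁)=+0.102340-0.100754i, Y(Ω₂)=-0.192253-0.142989i
  term(m=+0) = +0.336273+0.000000i   from Y*(Ω₁)=+0.323966-0.000000i, Y(Ω₂)=+1.037987+0.000000i
  term(m=+1) = -0.034082-0.004737i   from Y*(Ω₁)=-0.102340-0.100754i, Y(Ω₂)=+0.192253-0.142989i
  term(m=+2) = -0.009296-0.002635i   from Y*(Ω₁)=-0.005651-0.361982i, Y(Ω₂)=+0.007678-0.025560i
  term(m=+3) = -0.000033-0.000015i   from Y*(Ω₁)=+0.013129-0.013759i, Y(Ω₂)=-0.000647-0.001785i
  term(m=+4) = +0.000030+0.000019i   from Y*(Ω₁)=-0.371606+0.011606i, Y(Ω₂)=-0.000079-0.000052i
  term(m=+5) = +0.000001+0.000001i   from Y*(Ω₁)=-0.314458-0.290823i, Y(Ω₂)=-0.000003+0.000000i
  term(m=+6) = +0.000000+0.000000i   from Y*(Ω₁)=-0.011831-0.252429i, Y(Ω₂)=-0.000000+0.000000i
  term(m=+7) = +0.000000+0.000000i   from Y*(Ω₁)=+0.054863-0.061212i, Y(Ω₂)=-0.000000+0.000000i
Accumulated sum +0.249514+0.000000i; after 4π/(2l+1) scaling, +0.209032+0.000000i ⇒ P_7 = 0.209032

0.209032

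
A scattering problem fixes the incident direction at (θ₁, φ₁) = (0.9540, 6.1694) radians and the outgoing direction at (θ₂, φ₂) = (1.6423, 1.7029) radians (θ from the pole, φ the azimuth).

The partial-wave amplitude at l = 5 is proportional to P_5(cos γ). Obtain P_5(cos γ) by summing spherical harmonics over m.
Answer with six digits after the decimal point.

-0.335004

Term-by-term m-sum for l=5 (normalisation 4π/11 = 1.142397):
  term(m=-5) = (-0.072388, -0.025716)   from Y*(Ω₁)=(0.141237, -0.090315), Y(Ω₂)=(-0.281138, -0.361854)
  term(m=-4) = (-0.021617, 0.032480)   from Y*(Ω₁)=(0.337644, -0.165247), Y(Ω₂)=(-0.089634, 0.052327)
  term(m=-3) = (-0.083193, -0.091539)   from Y*(Ω₁)=(0.355872, -0.126428), Y(Ω₂)=(-0.126432, -0.302142)
  term(m=-2) = (-0.000254, 0.000136)   from Y*(Ω₁)=(0.002368, -0.000548), Y(Ω₂)=(-0.114501, 0.030976)
  term(m=-1) = (0.025168, 0.100282)   from Y*(Ω₁)=(-0.346093, 0.039551), Y(Ω₂)=(-0.039096, -0.294224)
  term(m=+0) = (0.011323, 0.000000)   from Y*(Ω₁)=(-0.092542, -0.000000), Y(Ω₂)=(-0.122357, 0.000000)
  term(m=+1) = (0.025168, -0.100282)   from Y*(Ω₁)=(0.346093, 0.039551), Y(Ω₂)=(0.039096, -0.294224)
  term(m=+2) = (-0.000254, -0.000136)   from Y*(Ω₁)=(0.002368, 0.000548), Y(Ω₂)=(-0.114501, -0.030976)
  term(m=+3) = (-0.083193, 0.091539)   from Y*(Ω₁)=(-0.355872, -0.126428), Y(Ω₂)=(0.126432, -0.302142)
  term(m=+4) = (-0.021617, -0.032480)   from Y*(Ω₁)=(0.337644, 0.165247), Y(Ω₂)=(-0.089634, -0.052327)
  term(m=+5) = (-0.072388, 0.025716)   from Y*(Ω₁)=(-0.141237, -0.090315), Y(Ω₂)=(0.281138, -0.361854)
Accumulated sum (-0.293246, -0.000000); after 4π/(2l+1) scaling, (-0.335004, -0.000000) ⇒ P_5 = -0.335004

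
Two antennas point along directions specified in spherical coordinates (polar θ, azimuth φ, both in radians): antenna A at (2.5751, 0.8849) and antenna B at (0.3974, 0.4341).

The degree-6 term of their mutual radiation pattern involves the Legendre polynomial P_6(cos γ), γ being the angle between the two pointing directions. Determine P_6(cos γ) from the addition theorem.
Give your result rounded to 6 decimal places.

Summing Y*_{l m}(θ₁,φ₁)·Y_{l m}(θ₂,φ₂) over m ∈ [−6, 6]; prefactor 4π/(2·6+1) = 0.966644:
  term(m=-6) = (-0.000017, 0.000008)   from Y*(Ω₁)=(0.006489, -0.009546), Y(Ω₂)=(-0.001395, -0.000830)
  term(m=-5) = (0.000532, -0.000653)   from Y*(Ω₁)=(0.017849, 0.060278), Y(Ω₂)=(-0.007562, -0.011061)
  term(m=-4) = (-0.003114, 0.013155)   from Y*(Ω₁)=(-0.186396, -0.078370), Y(Ω₂)=(-0.011021, -0.065944)
  term(m=-3) = (-0.019672, -0.088639)   from Y*(Ω₁)=(0.362800, -0.192067), Y(Ω₂)=(0.058675, -0.213256)
  term(m=-2) = (0.133198, 0.168404)   from Y*(Ω₁)=(-0.091103, 0.451736), Y(Ω₂)=(0.301081, -0.355579)
  term(m=-1) = (-0.030483, -0.014755)   from Y*(Ω₁)=(-0.043577, -0.053243), Y(Ω₂)=(0.446574, -0.207029)
  term(m=+0) = (0.038631, 0.000000)   from Y*(Ω₁)=(-0.416342, -0.000000), Y(Ω₂)=(-0.092786, 0.000000)
  term(m=+1) = (-0.030483, 0.014755)   from Y*(Ω₁)=(0.043577, -0.053243), Y(Ω₂)=(-0.446574, -0.207029)
  term(m=+2) = (0.133198, -0.168404)   from Y*(Ω₁)=(-0.091103, -0.451736), Y(Ω₂)=(0.301081, 0.355579)
  term(m=+3) = (-0.019672, 0.088639)   from Y*(Ω₁)=(-0.362800, -0.192067), Y(Ω₂)=(-0.058675, -0.213256)
  term(m=+4) = (-0.003114, -0.013155)   from Y*(Ω₁)=(-0.186396, 0.078370), Y(Ω₂)=(-0.011021, 0.065944)
  term(m=+5) = (0.000532, 0.000653)   from Y*(Ω₁)=(-0.017849, 0.060278), Y(Ω₂)=(0.007562, -0.011061)
  term(m=+6) = (-0.000017, -0.000008)   from Y*(Ω₁)=(0.006489, 0.009546), Y(Ω₂)=(-0.001395, 0.000830)
Accumulated sum (0.199519, 0.000000); after 4π/(2l+1) scaling, (0.192864, 0.000000) ⇒ P_6 = 0.192864

0.192864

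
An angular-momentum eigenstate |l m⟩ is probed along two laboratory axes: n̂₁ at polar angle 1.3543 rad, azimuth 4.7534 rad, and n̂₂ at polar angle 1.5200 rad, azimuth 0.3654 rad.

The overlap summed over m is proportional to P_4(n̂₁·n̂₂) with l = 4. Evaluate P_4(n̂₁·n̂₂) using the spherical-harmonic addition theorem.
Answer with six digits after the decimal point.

0.072971

Addition theorem: P_4(cos γ) = (4π/9) Σ_m Y*_{lm}(Ω₁) Y_{lm}(Ω₂), m = −4…4:
  term(m=-4) = +0.047835-0.170686i   from Y*(Ω₁)=+0.397230+0.065754i, Y(Ω₂)=+0.047979-0.437632i
  term(m=-3) = +0.013109+0.008923i   from Y*(Ω₁)=-0.030739+0.248584i, Y(Ω₂)=+0.028930-0.056310i
  term(m=-2) = -0.056397+0.042765i   from Y*(Ω₁)=+0.215296+0.017699i, Y(Ω₂)=-0.243974+0.218688i
  term(m=-1) = -0.006058-0.018016i   from Y*(Ω₁)=-0.010893+0.265472i, Y(Ω₂)=-0.066814+0.025562i
  term(m=+0) = +0.055286+0.000000i   from Y*(Ω₁)=+0.178802-0.000000i, Y(Ω₂)=+0.309200+0.000000i
  term(m=+1) = -0.006058+0.018016i   from Y*(Ω₁)=+0.010893+0.265472i, Y(Ω₂)=+0.066814+0.025562i
  term(m=+2) = -0.056397-0.042765i   from Y*(Ω₁)=+0.215296-0.017699i, Y(Ω₂)=-0.243974-0.218688i
  term(m=+3) = +0.013109-0.008923i   from Y*(Ω₁)=+0.030739+0.248584i, Y(Ω₂)=-0.028930-0.056310i
  term(m=+4) = +0.047835+0.170686i   from Y*(Ω₁)=+0.397230-0.065754i, Y(Ω₂)=+0.047979+0.437632i
Σ over m = +0.052262+0.000000i; ×(4π/9) → +0.072971+0.000000i. Real part: 0.072971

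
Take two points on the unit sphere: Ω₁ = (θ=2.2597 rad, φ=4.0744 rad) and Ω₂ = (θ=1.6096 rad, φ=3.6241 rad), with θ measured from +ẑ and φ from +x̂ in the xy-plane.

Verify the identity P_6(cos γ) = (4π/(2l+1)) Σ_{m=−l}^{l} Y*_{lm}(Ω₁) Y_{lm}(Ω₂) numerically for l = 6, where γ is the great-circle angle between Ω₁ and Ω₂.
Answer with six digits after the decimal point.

Summing Y*_{l m}(θ₁,φ₁)·Y_{l m}(θ₂,φ₂) over m ∈ [−6, 6]; prefactor 4π/(2·6+1) = 0.966644:
  [-6]  conj(Y_{6,-6})(Ω₁) = (0.079074, -0.064778) ; Y_{6,-6}(Ω₂) = (-0.466364, -0.117369) ; Δ = (-0.044480, 0.020929)
  [-5]  conj(Y_{6,-5})(Ω₁) = (-0.014094, -0.291259) ; Y_{6,-5}(Ω₂) = (-0.048235, -0.043085) ; Δ = (-0.011869, 0.014656)
  [-4]  conj(Y_{6,-4})(Ω₁) = (-0.362766, -0.242701) ; Y_{6,-4}(Ω₂) = (0.122981, 0.327489) ; Δ = (0.034869, -0.148650)
  [-3]  conj(Y_{6,-3})(Ω₁) = (-0.259216, 0.092620) ; Y_{6,-3}(Ω₂) = (-0.009249, 0.074651) ; Δ = (-0.004517, -0.020207)
  [-2]  conj(Y_{6,-2})(Ω₁) = (0.049907, -0.164346) ; Y_{6,-2}(Ω₂) = (0.180171, -0.260115) ; Δ = (-0.033757, -0.042592)
  [-1]  conj(Y_{6,-1})(Ω₁) = (-0.208808, -0.281632) ; Y_{6,-1}(Ω₂) = (0.070097, -0.036717) ; Δ = (-0.024977, -0.012075)
  [+0]  conj(Y_{6,0})(Ω₁) = (0.078518, -0.000000) ; Y_{6,0}(Ω₂) = (-0.307846, 0.000000) ; Δ = (-0.024172, 0.000000)
  [+1]  conj(Y_{6,1})(Ω₁) = (0.208808, -0.281632) ; Y_{6,1}(Ω₂) = (-0.070097, -0.036717) ; Δ = (-0.024977, 0.012075)
  [+2]  conj(Y_{6,2})(Ω₁) = (0.049907, 0.164346) ; Y_{6,2}(Ω₂) = (0.180171, 0.260115) ; Δ = (-0.033757, 0.042592)
  [+3]  conj(Y_{6,3})(Ω₁) = (0.259216, 0.092620) ; Y_{6,3}(Ω₂) = (0.009249, 0.074651) ; Δ = (-0.004517, 0.020207)
  [+4]  conj(Y_{6,4})(Ω₁) = (-0.362766, 0.242701) ; Y_{6,4}(Ω₂) = (0.122981, -0.327489) ; Δ = (0.034869, 0.148650)
  [+5]  conj(Y_{6,5})(Ω₁) = (0.014094, -0.291259) ; Y_{6,5}(Ω₂) = (0.048235, -0.043085) ; Δ = (-0.011869, -0.014656)
  [+6]  conj(Y_{6,6})(Ω₁) = (0.079074, 0.064778) ; Y_{6,6}(Ω₂) = (-0.466364, 0.117369) ; Δ = (-0.044480, -0.020929)
Total Σ_m = (-0.193635, 0.000000). Multiply by 0.966644: (-0.187176, 0.000000). P_6(cos γ) = -0.187176

-0.187176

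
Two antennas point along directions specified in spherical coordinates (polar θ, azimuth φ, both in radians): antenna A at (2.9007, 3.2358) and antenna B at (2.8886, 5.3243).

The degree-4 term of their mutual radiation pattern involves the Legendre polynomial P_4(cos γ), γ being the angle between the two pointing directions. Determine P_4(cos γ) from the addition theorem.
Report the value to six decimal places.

0.273989

Expand P_4 via completeness: Σ_{m} conj(Y_{4,m}) at Ω₁ times Y_{4,m} at Ω₂ —
  term(m=-4) = (-0.000001, -0.000002)   from Y*(Ω₁)=(0.001333, 0.000528), Y(Ω₂)=(-0.001335, -0.001111)
  term(m=-3) = (0.000314, 0.000006)   from Y*(Ω₁)=(0.015850, 0.004603), Y(Ω₂)=(0.018341, -0.004976)
  term(m=-2) = (-0.006342, 0.010692)   from Y*(Ω₁)=(0.104764, 0.019976), Y(Ω₂)=(-0.039636, 0.109612)
  term(m=-1) = (-0.079765, -0.140058)   from Y*(Ω₁)=(0.393003, 0.037134), Y(Ω₂)=(-0.234543, -0.334217)
  term(m=+0) = (0.367820, 0.000000)   from Y*(Ω₁)=(0.617445, -0.000000), Y(Ω₂)=(0.595713, 0.000000)
  term(m=+1) = (-0.079765, 0.140058)   from Y*(Ω₁)=(-0.393003, 0.037134), Y(Ω₂)=(0.234543, -0.334217)
  term(m=+2) = (-0.006342, -0.010692)   from Y*(Ω₁)=(0.104764, -0.019976), Y(Ω₂)=(-0.039636, -0.109612)
  term(m=+3) = (0.000314, -0.000006)   from Y*(Ω₁)=(-0.015850, 0.004603), Y(Ω₂)=(-0.018341, -0.004976)
  term(m=+4) = (-0.000001, 0.000002)   from Y*(Ω₁)=(0.001333, -0.000528), Y(Ω₂)=(-0.001335, 0.001111)
Σ over m = (0.196230, 0.000000); ×(4π/9) → (0.273989, 0.000000). Real part: 0.273989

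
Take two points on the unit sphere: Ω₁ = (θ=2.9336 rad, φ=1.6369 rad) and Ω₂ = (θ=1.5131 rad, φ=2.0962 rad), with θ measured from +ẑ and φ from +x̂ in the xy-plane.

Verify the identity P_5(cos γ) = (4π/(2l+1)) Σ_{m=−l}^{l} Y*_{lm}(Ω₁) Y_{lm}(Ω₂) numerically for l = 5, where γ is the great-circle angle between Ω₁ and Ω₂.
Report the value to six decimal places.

Summing Y*_{l m}(θ₁,φ₁)·Y_{l m}(θ₂,φ₂) over m ∈ [−5, 5]; prefactor 4π/(2·5+1) = 1.142397:
  m=-5: -0.00006 + 0.00016j × -0.22654 + 0.40068j = -0.00005 - 0.00006j  (running Σ = -0.00005 - 0.00006j)
  m=-4: -0.00252 - 0.00068j × -0.04256 - 0.07250j = 0.00006 + 0.00021j  (running Σ = 0.00000 + 0.00015j)
  m=-3: 0.00457 - 0.02274j × -0.33391 + 0.00181j = -0.00149 + 0.00760j  (running Σ = -0.00148 + 0.00775j)
  m=-2: 0.13122 + 0.01745j × 0.04791 - 0.08369j = 0.00775 - 0.01014j  (running Σ = 0.00627 - 0.00239j)
  m=-1: -0.02990 + 0.45167j × -0.15295 - 0.26381j = 0.12373 - 0.06119j  (running Σ = 0.12999 - 0.06358j)
  m=0: -0.65530 + 0.00000j × 0.09959 + 0.00000j = -0.06526 + 0.00000j  (running Σ = 0.06473 - 0.06358j)
  m=1: 0.02990 + 0.45167j × 0.15295 - 0.26381j = 0.12373 + 0.06119j  (running Σ = 0.18846 - 0.00239j)
  m=2: 0.13122 - 0.01745j × 0.04791 + 0.08369j = 0.00775 + 0.01014j  (running Σ = 0.19621 + 0.00775j)
  m=3: -0.00457 - 0.02274j × 0.33391 + 0.00181j = -0.00149 - 0.00760j  (running Σ = 0.19472 + 0.00015j)
  m=4: -0.00252 + 0.00068j × -0.04256 + 0.07250j = 0.00006 - 0.00021j  (running Σ = 0.19478 - 0.00006j)
  m=5: 0.00006 + 0.00016j × 0.22654 + 0.40068j = -0.00005 + 0.00006j  (running Σ = 0.19472 - 0.00000j)
Σ over m = 0.19472 - 0.00000j; ×(4π/11) → 0.22245 - 0.00000j. Real part: 0.222453

0.222453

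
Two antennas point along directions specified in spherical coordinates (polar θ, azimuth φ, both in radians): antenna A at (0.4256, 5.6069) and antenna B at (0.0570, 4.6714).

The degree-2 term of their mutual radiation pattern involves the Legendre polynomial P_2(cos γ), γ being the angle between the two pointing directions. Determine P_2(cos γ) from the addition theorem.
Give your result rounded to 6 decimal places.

0.778640

Summing Y*_{l m}(θ₁,φ₁)·Y_{l m}(θ₂,φ₂) over m ∈ [−2, 2]; prefactor 4π/(2·2+1) = 2.513274:
  term(m=-2) = (-0.000024, 0.000079)   from Y*(Ω₁)=(0.014255, -0.064282), Y(Ω₂)=(-0.001249, -0.000103)
  term(m=-1) = (0.007575, 0.010274)   from Y*(Ω₁)=(0.226566, -0.181828), Y(Ω₂)=(-0.001801, 0.043903)
  term(m=+0) = (0.294710, 0.000000)   from Y*(Ω₁)=(0.469499, -0.000000), Y(Ω₂)=(0.627712, 0.000000)
  term(m=+1) = (0.007575, -0.010274)   from Y*(Ω₁)=(-0.226566, -0.181828), Y(Ω₂)=(0.001801, 0.043903)
  term(m=+2) = (-0.000024, -0.000079)   from Y*(Ω₁)=(0.014255, 0.064282), Y(Ω₂)=(-0.001249, 0.000103)
Total Σ_m = (0.309811, -0.000000). Multiply by 2.513274: (0.778640, -0.000000). P_2(cos γ) = 0.778640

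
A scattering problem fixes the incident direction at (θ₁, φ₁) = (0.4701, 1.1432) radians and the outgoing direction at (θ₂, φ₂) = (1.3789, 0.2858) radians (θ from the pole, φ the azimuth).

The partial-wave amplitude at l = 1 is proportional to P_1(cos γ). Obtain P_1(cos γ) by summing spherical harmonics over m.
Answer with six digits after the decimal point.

0.461020

Addition theorem: P_1(cos γ) = (4π/3) Σ_m Y*_{lm}(Ω₁) Y_{lm}(Ω₂), m = −1…1:
  m=-1: 0.06490 + 0.14241j × 0.32540 - 0.09562j = 0.03473 + 0.04013j  (running Σ = 0.03473 + 0.04013j)
  m=0: 0.43560 + 0.00000j × 0.09319 + 0.00000j = 0.04059 + 0.00000j  (running Σ = 0.07533 + 0.04013j)
  m=1: -0.06490 + 0.14241j × -0.32540 - 0.09562j = 0.03473 - 0.04013j  (running Σ = 0.11006 + 0.00000j)
Σ over m = 0.11006 + 0.00000j; ×(4π/3) → 0.46102 + 0.00000j. Real part: 0.461020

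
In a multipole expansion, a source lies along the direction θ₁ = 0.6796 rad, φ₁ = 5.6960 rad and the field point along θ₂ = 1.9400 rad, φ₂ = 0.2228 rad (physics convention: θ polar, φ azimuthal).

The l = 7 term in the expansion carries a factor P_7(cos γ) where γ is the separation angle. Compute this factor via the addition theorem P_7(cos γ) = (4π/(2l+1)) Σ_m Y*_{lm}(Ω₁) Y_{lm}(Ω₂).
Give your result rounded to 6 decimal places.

Summing Y*_{l m}(θ₁,φ₁)·Y_{l m}(θ₂,φ₂) over m ∈ [−7, 7]; prefactor 4π/(2·7+1) = 0.837758:
  m=-7: (-0.010969, 0.015961) × (0.003435, -0.306827) = (0.004860, 0.003420)  (running Σ = (0.004860, 0.003420))
  m=-6: (-0.083234, 0.033391) × (-0.103009, 0.432153) = (-0.005856, -0.039409)  (running Σ = (-0.000997, -0.035989))
  m=-5: (-0.241793, -0.050442) × (0.079127, -0.161003) = (-0.027254, 0.034938)  (running Σ = (-0.028251, -0.001051))
  m=-4: (-0.304077, -0.308644) × (0.164569, -0.203676) = (-0.112905, 0.011140)  (running Σ = (-0.141156, 0.010089))
  m=-3: (-0.080259, -0.415616) × (-0.223257, 0.176296) = (0.091189, 0.078640)  (running Σ = (-0.049966, 0.088729))
  m=-2: (0.014704, -0.035129) × (-0.137372, 0.065614) = (0.000285, 0.005791)  (running Σ = (-0.049681, 0.094519))
  m=-1: (-0.317733, 0.211447) × (0.298239, -0.067569) = (-0.080473, 0.084531)  (running Σ = (-0.130154, 0.179050))
  m=0: (-0.163637, -0.000000) × (0.117870, 0.000000) = (-0.019288, -0.000000)  (running Σ = (-0.149442, 0.179050))
  m=1: (0.317733, 0.211447) × (-0.298239, -0.067569) = (-0.080473, -0.084531)  (running Σ = (-0.229915, 0.094519))
  m=2: (0.014704, 0.035129) × (-0.137372, -0.065614) = (0.000285, -0.005791)  (running Σ = (-0.229630, 0.088729))
  m=3: (0.080259, -0.415616) × (0.223257, 0.176296) = (0.091189, -0.078640)  (running Σ = (-0.138441, 0.010089))
  m=4: (-0.304077, 0.308644) × (0.164569, 0.203676) = (-0.112905, -0.011140)  (running Σ = (-0.251346, -0.001051))
  m=5: (0.241793, -0.050442) × (-0.079127, -0.161003) = (-0.027254, -0.034938)  (running Σ = (-0.278600, -0.035989))
  m=6: (-0.083234, -0.033391) × (-0.103009, -0.432153) = (-0.005856, 0.039409)  (running Σ = (-0.284456, 0.003420))
  m=7: (0.010969, 0.015961) × (-0.003435, -0.306827) = (0.004860, -0.003420)  (running Σ = (-0.279597, -0.000000))
Accumulated sum (-0.279597, -0.000000); after 4π/(2l+1) scaling, (-0.234234, -0.000000) ⇒ P_7 = -0.234234

-0.234234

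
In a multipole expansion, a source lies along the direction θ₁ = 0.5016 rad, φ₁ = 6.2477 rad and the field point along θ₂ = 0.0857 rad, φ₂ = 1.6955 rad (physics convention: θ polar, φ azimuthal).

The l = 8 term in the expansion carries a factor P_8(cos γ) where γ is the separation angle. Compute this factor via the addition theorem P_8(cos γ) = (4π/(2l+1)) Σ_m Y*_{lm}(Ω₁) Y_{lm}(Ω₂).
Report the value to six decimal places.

-0.342500

Expand P_8 via completeness: Σ_{m} conj(Y_{8,m}) at Ω₁ times Y_{8,m} at Ω₂ —
  [-8]  conj(Y_{8,-8})(Ω₁) = +0.001414-0.000412i ; Y_{8,-8}(Ω₂) = +0.000000-0.000000i ; Δ = +0.000000-0.000000i
  [-7]  conj(Y_{8,-7})(Ω₁) = +0.010412-0.002641i ; Y_{8,-7}(Ω₂) = +0.000000+0.000000i ; Δ = +0.000000+0.000000i
  [-6]  conj(Y_{8,-6})(Ω₁) = +0.047886-0.010352i ; Y_{8,-6}(Ω₂) = -0.000002+0.000001i ; Δ = -0.000000+0.000000i
  [-5]  conj(Y_{8,-5})(Ω₁) = +0.153891-0.027595i ; Y_{8,-5}(Ω₂) = -0.000026-0.000036i ; Δ = -0.000005-0.000005i
  [-4]  conj(Y_{8,-4})(Ω₁) = +0.347805-0.049702i ; Y_{8,-4}(Ω₂) = +0.000626-0.000341i ; Δ = +0.000201-0.000150i
  [-3]  conj(Y_{8,-3})(Ω₁) = +0.513221-0.054843i ; Y_{8,-3}(Ω₂) = +0.003116+0.007936i ; Δ = +0.002034+0.003902i
  [-2]  conj(Y_{8,-2})(Ω₁) = +0.359236-0.025538i ; Y_{8,-2}(Ω₂) = -0.070363+0.017922i ; Δ = -0.024819+0.008235i
  [-1]  conj(Y_{8,-1})(Ω₁) = -0.187081+0.006641i ; Y_{8,-1}(Ω₂) = -0.049229-0.392723i ; Δ = +0.011818+0.073144i
  [+0]  conj(Y_{8,0})(Ω₁) = -0.435566-0.000000i ; Y_{8,0}(Ω₂) = +1.014306+0.000000i ; Δ = -0.441797-0.000000i
  [+1]  conj(Y_{8,1})(Ω₁) = +0.187081+0.006641i ; Y_{8,1}(Ω₂) = +0.049229-0.392723i ; Δ = +0.011818-0.073144i
  [+2]  conj(Y_{8,2})(Ω₁) = +0.359236+0.025538i ; Y_{8,2}(Ω₂) = -0.070363-0.017922i ; Δ = -0.024819-0.008235i
  [+3]  conj(Y_{8,3})(Ω₁) = -0.513221-0.054843i ; Y_{8,3}(Ω₂) = -0.003116+0.007936i ; Δ = +0.002034-0.003902i
  [+4]  conj(Y_{8,4})(Ω₁) = +0.347805+0.049702i ; Y_{8,4}(Ω₂) = +0.000626+0.000341i ; Δ = +0.000201+0.000150i
  [+5]  conj(Y_{8,5})(Ω₁) = -0.153891-0.027595i ; Y_{8,5}(Ω₂) = +0.000026-0.000036i ; Δ = -0.000005+0.000005i
  [+6]  conj(Y_{8,6})(Ω₁) = +0.047886+0.010352i ; Y_{8,6}(Ω₂) = -0.000002-0.000001i ; Δ = -0.000000-0.000000i
  [+7]  conj(Y_{8,7})(Ω₁) = -0.010412-0.002641i ; Y_{8,7}(Ω₂) = -0.000000+0.000000i ; Δ = +0.000000-0.000000i
  [+8]  conj(Y_{8,8})(Ω₁) = +0.001414+0.000412i ; Y_{8,8}(Ω₂) = +0.000000+0.000000i ; Δ = +0.000000+0.000000i
Σ over m = -0.463340-0.000000i; ×(4π/17) → -0.342500-0.000000i. Real part: -0.342500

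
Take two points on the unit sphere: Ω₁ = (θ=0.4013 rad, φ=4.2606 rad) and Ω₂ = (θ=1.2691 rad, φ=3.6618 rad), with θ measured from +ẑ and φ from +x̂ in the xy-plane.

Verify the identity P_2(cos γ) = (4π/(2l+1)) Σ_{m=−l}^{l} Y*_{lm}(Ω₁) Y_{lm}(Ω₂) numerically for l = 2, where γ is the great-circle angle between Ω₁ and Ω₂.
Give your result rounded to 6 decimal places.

Summing Y*_{l m}(θ₁,φ₁)·Y_{l m}(θ₂,φ₂) over m ∈ [−2, 2]; prefactor 4π/(2·2+1) = 2.513274:
  m=-2: -0.036471+0.046298i × +0.178149-0.303786i = +0.007568+0.019327i  (running Σ = +0.007568+0.019327i)
  m=-1: -0.121279-0.249923i × -0.190192+0.108949i = +0.050295+0.034320i  (running Σ = +0.057863+0.053648i)
  m=0: +0.486415-0.000000i × -0.231852+0.000000i = -0.112776+0.000000i  (running Σ = -0.054913+0.053648i)
  m=1: +0.121279-0.249923i × +0.190192+0.108949i = +0.050295-0.034320i  (running Σ = -0.004618+0.019327i)
  m=2: -0.036471-0.046298i × +0.178149+0.303786i = +0.007568-0.019327i  (running Σ = +0.002949+0.000000i)
Total Σ_m = +0.002949+0.000000i. Multiply by 2.513274: +0.007412+0.000000i. P_2(cos γ) = 0.007412

0.007412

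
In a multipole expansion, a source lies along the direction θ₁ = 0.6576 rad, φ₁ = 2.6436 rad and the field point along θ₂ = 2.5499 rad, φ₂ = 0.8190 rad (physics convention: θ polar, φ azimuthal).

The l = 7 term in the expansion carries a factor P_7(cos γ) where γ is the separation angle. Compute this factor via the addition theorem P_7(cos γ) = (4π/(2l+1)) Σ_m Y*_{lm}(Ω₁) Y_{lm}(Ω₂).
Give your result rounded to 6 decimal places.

0.003913

Summing Y*_{l m}(θ₁,φ₁)·Y_{l m}(θ₂,φ₂) over m ∈ [−7, 7]; prefactor 4π/(2·7+1) = 0.837758:
  term(m=-7) = +0.000131+0.000027i   from Y*(Ω₁)=+0.015001-0.005380i, Y(Ω₂)=+0.007159+0.004391i
  term(m=-6) = +0.000173+0.003606i   from Y*(Ω₁)=-0.076302-0.011816i, Y(Ω₂)=-0.009363-0.045811i
  term(m=-5) = -0.033644+0.010473i   from Y*(Ω₁)=+0.177782+0.135608i, Y(Ω₂)=-0.091228+0.128495i
  term(m=-4) = -0.077210-0.124370i   from Y*(Ω₁)=-0.170459-0.380505i, Y(Ω₂)=+0.347931-0.047048i
  term(m=-3) = +0.151002-0.158425i   from Y*(Ω₁)=-0.034449+0.447560i, Y(Ω₂)=-0.377707-0.308317i
  term(m=-2) = +0.025540+0.014206i   from Y*(Ω₁)=+0.055501-0.085680i, Y(Ω₂)=+0.019224+0.285632i
  term(m=-1) = -0.021447+0.082679i   from Y*(Ω₁)=+0.316261-0.171951i, Y(Ω₂)=-0.162047+0.173321i
  term(m=+0) = -0.084419-0.000000i   from Y*(Ω₁)=-0.224827-0.000000i, Y(Ω₂)=+0.375485+0.000000i
  term(m=+1) = -0.021447-0.082679i   from Y*(Ω₁)=-0.316261-0.171951i, Y(Ω₂)=+0.162047+0.173321i
  term(m=+2) = +0.025540-0.014206i   from Y*(Ω₁)=+0.055501+0.085680i, Y(Ω₂)=+0.019224-0.285632i
  term(m=+3) = +0.151002+0.158425i   from Y*(Ω₁)=+0.034449+0.447560i, Y(Ω₂)=+0.377707-0.308317i
  term(m=+4) = -0.077210+0.124370i   from Y*(Ω₁)=-0.170459+0.380505i, Y(Ω₂)=+0.347931+0.047048i
  term(m=+5) = -0.033644-0.010473i   from Y*(Ω₁)=-0.177782+0.135608i, Y(Ω₂)=+0.091228+0.128495i
  term(m=+6) = +0.000173-0.003606i   from Y*(Ω₁)=-0.076302+0.011816i, Y(Ω₂)=-0.009363+0.045811i
  term(m=+7) = +0.000131-0.000027i   from Y*(Ω₁)=-0.015001-0.005380i, Y(Ω₂)=-0.007159+0.004391i
Accumulated sum +0.004671+0.000000i; after 4π/(2l+1) scaling, +0.003913+0.000000i ⇒ P_7 = 0.003913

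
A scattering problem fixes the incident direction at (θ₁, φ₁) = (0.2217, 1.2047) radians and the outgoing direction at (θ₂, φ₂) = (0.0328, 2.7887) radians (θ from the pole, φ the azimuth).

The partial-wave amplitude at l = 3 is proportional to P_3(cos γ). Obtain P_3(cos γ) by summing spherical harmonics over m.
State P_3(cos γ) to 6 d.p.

Term-by-term m-sum for l=3 (normalisation 4π/7 = 1.795196):
  [-3]  conj(Y_{3,-3})(Ω₁) = (-0.003950, -0.002019) ; Y_{3,-3}(Ω₂) = (-0.000007, -0.000013) ; Δ = (0.000000, 0.000000)
  [-2]  conj(Y_{3,-2})(Ω₁) = (-0.035850, 0.032225) ; Y_{3,-2}(Ω₂) = (0.000836, 0.000713) ; Δ = (-0.000053, 0.000001)
  [-1]  conj(Y_{3,-1})(Ω₁) = (0.095605, 0.249376) ; Y_{3,-1}(Ω₂) = (-0.039728, -0.014632) ; Δ = (-0.000149, -0.011306)
  [+0]  conj(Y_{3,0})(Ω₁) = (0.640077, -0.000000) ; Y_{3,0}(Ω₂) = (0.743946, 0.000000) ; Δ = (0.476182, 0.000000)
  [+1]  conj(Y_{3,1})(Ω₁) = (-0.095605, 0.249376) ; Y_{3,1}(Ω₂) = (0.039728, -0.014632) ; Δ = (-0.000149, 0.011306)
  [+2]  conj(Y_{3,2})(Ω₁) = (-0.035850, -0.032225) ; Y_{3,2}(Ω₂) = (0.000836, -0.000713) ; Δ = (-0.000053, -0.000001)
  [+3]  conj(Y_{3,3})(Ω₁) = (0.003950, -0.002019) ; Y_{3,3}(Ω₂) = (0.000007, -0.000013) ; Δ = (0.000000, -0.000000)
Total Σ_m = (0.475778, -0.000000). Multiply by 1.795196: (0.854114, -0.000000). P_3(cos γ) = 0.854114

0.854114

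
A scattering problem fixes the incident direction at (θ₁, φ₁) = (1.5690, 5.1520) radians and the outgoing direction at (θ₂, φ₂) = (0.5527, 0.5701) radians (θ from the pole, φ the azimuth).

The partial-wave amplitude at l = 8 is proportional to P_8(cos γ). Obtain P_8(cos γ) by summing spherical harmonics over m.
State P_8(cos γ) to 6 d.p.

Expand P_8 via completeness: Σ_{m} conj(Y_{8,m}) at Ω₁ times Y_{8,m} at Ω₂ —
  m=-8: -0.479549-0.188927i × -0.000449+0.002940i = +0.000771-0.001325i  (running Σ = +0.000771-0.001325i)
  m=-7: -0.000238-0.003696i × -0.012742+0.014478i = +0.000057+0.000044i  (running Σ = +0.000827-0.001281i)
  m=-6: -0.329606+0.181749i × -0.074742+0.021412i = +0.020744-0.020642i  (running Σ = +0.021571-0.021923i)
  m=-5: -0.003548-0.002572i × -0.207960-0.062305i = +0.000578+0.000756i  (running Σ = +0.022149-0.021167i)
  m=-4: -0.063102+0.332323i × -0.272467-0.317250i = +0.122623-0.070528i  (running Σ = +0.144772-0.091695i)
  m=-3: -0.004558+0.001173i × -0.069263-0.493270i = +0.000895+0.002167i  (running Σ = +0.145666-0.089528i)
  m=-2: +0.205683+0.248413i × +0.082511-0.179628i = +0.061593-0.016450i  (running Σ = +0.207259-0.105978i)
  m=-1: -0.002063+0.004387i × -0.278193+0.178352i = -0.000208-0.001588i  (running Σ = +0.207051-0.107566i)
  m=0: +0.318000-0.000000i × -0.321182+0.000000i = -0.102136+0.000000i  (running Σ = +0.104915-0.107566i)
  m=1: +0.002063+0.004387i × +0.278193+0.178352i = -0.000208+0.001588i  (running Σ = +0.104707-0.105978i)
  m=2: +0.205683-0.248413i × +0.082511+0.179628i = +0.061593+0.016450i  (running Σ = +0.166300-0.089528i)
  m=3: +0.004558+0.001173i × +0.069263-0.493270i = +0.000895-0.002167i  (running Σ = +0.167194-0.091695i)
  m=4: -0.063102-0.332323i × -0.272467+0.317250i = +0.122623+0.070528i  (running Σ = +0.289817-0.021167i)
  m=5: +0.003548-0.002572i × +0.207960-0.062305i = +0.000578-0.000756i  (running Σ = +0.290395-0.021923i)
  m=6: -0.329606-0.181749i × -0.074742-0.021412i = +0.020744+0.020642i  (running Σ = +0.311139-0.001281i)
  m=7: +0.000238-0.003696i × +0.012742+0.014478i = +0.000057-0.000044i  (running Σ = +0.311195-0.001325i)
  m=8: -0.479549+0.188927i × -0.000449-0.002940i = +0.000771+0.001325i  (running Σ = +0.311966+0.000000i)
Accumulated sum +0.311966+0.000000i; after 4π/(2l+1) scaling, +0.230605+0.000000i ⇒ P_8 = 0.230605

0.230605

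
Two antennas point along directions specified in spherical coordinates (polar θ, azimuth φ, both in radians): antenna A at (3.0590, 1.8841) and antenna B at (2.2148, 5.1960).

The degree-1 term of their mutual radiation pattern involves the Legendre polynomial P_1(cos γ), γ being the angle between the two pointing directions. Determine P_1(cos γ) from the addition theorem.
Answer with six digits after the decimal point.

Addition theorem: P_1(cos γ) = (4π/3) Σ_m Y*_{lm}(Ω₁) Y_{lm}(Ω₂), m = −1…1:
  [-1]  conj(Y_{1,-1})(Ω₁) = -0.008785+0.027115i ; Y_{1,-1}(Ω₂) = +0.128470+0.244606i ; Δ = -0.007761+0.001335i
  [+0]  conj(Y_{1,0})(Ω₁) = -0.486937-0.000000i ; Y_{1,0}(Ω₂) = -0.293358+0.000000i ; Δ = +0.142847+0.000000i
  [+1]  conj(Y_{1,1})(Ω₁) = +0.008785+0.027115i ; Y_{1,1}(Ω₂) = -0.128470+0.244606i ; Δ = -0.007761-0.001335i
Accumulated sum +0.127325+0.000000i; after 4π/(2l+1) scaling, +0.533336+0.000000i ⇒ P_1 = 0.533336

0.533336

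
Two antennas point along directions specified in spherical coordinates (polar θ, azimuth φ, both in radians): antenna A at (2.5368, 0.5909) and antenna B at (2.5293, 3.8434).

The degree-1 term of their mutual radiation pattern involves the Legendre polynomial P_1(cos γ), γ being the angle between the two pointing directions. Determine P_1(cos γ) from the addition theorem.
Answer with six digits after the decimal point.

Addition theorem: P_1(cos γ) = (4π/3) Σ_m Y*_{lm}(Ω₁) Y_{lm}(Ω₂), m = −1…1:
  m=-1: 0.16314 + 0.10944j × -0.15164 + 0.12820j = -0.03877 + 0.00432j  (running Σ = -0.03877 + 0.00432j)
  m=0: -0.40193 + 0.00000j × -0.39984 + 0.00000j = 0.16071 + 0.00000j  (running Σ = 0.12194 + 0.00432j)
  m=1: -0.16314 + 0.10944j × 0.15164 + 0.12820j = -0.03877 - 0.00432j  (running Σ = 0.08317 + 0.00000j)
Total Σ_m = 0.08317 + 0.00000j. Multiply by 4.188790: 0.34839 + 0.00000j. P_1(cos γ) = 0.348389

0.348389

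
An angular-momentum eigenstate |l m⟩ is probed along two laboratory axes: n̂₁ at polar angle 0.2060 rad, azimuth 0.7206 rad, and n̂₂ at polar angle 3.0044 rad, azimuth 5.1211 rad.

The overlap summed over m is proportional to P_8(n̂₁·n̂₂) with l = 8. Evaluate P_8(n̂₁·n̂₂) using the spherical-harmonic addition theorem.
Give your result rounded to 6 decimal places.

0.354450

Addition theorem: P_8(cos γ) = (4π/17) Σ_m Y*_{lm}(Ω₁) Y_{lm}(Ω₂), m = −8…8:
  m=-8: Y*=+0.000001-0.000001i  Y=-0.000000+0.000000i  product -0.000000+0.000000i
  m=-7: Y*=+0.000010-0.000029i  Y=+0.000001-0.000002i  product -0.000000-0.000000i
  m=-6: Y*=-0.000140-0.000341i  Y=+0.000026+0.000021i  product +0.000000-0.000000i
  m=-5: Y*=-0.002902-0.001443i  Y=-0.000402+0.000206i  product +0.000001-0.000000i
  m=-4: Y*=-0.020471+0.005428i  Y=-0.000288-0.004497i  product +0.000030+0.000090i
  m=-3: Y*=-0.056641+0.084411i  Y=+0.031333+0.011248i  product -0.002724+0.002008i
  m=-2: Y*=+0.043821+0.336242i  Y=-0.118892+0.126762i  product -0.047833-0.034422i
  m=-1: Y*=+0.508772+0.446768i  Y=-0.226337-0.522597i  product +0.118326-0.367003i
  m=+0: Y*=+0.429385-0.000000i  Y=+0.800924+0.000000i  product +0.343904+0.000000i
  m=+1: Y*=-0.508772+0.446768i  Y=+0.226337-0.522597i  product +0.118326+0.367003i
  m=+2: Y*=+0.043821-0.336242i  Y=-0.118892-0.126762i  product -0.047833+0.034422i
  m=+3: Y*=+0.056641+0.084411i  Y=-0.031333+0.011248i  product -0.002724-0.002008i
  m=+4: Y*=-0.020471-0.005428i  Y=-0.000288+0.004497i  product +0.000030-0.000090i
  m=+5: Y*=+0.002902-0.001443i  Y=+0.000402+0.000206i  product +0.000001+0.000000i
  m=+6: Y*=-0.000140+0.000341i  Y=+0.000026-0.000021i  product +0.000000+0.000000i
  m=+7: Y*=-0.000010-0.000029i  Y=-0.000001-0.000002i  product -0.000000+0.000000i
  m=+8: Y*=+0.000001+0.000001i  Y=-0.000000-0.000000i  product -0.000000-0.000000i
Total Σ_m = +0.479507-0.000000i. Multiply by 0.739198: +0.354450-0.000000i. P_8(cos γ) = 0.354450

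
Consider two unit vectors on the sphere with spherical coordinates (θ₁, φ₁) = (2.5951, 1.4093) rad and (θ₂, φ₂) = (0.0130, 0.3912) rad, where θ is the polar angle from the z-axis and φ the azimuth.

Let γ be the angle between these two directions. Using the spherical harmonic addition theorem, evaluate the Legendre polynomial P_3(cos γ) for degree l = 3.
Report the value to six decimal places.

Expand P_3 via completeness: Σ_{m} conj(Y_{3,m}) at Ω₁ times Y_{3,m} at Ω₂ —
  m=-3: Y*=-0.027275-0.051822i  Y=+0.000000-0.000001i  product -0.000000+0.000000i
  m=-2: Y*=+0.223624-0.074850i  Y=+0.000122-0.000122i  product +0.000018-0.000036i
  m=-1: Y*=+0.071556+0.439221i  Y=+0.015532-0.006406i  product +0.003925+0.006364i
  m=+0: Y*=-0.207105-0.000000i  Y=+0.745974+0.000000i  product -0.154495-0.000000i
  m=+1: Y*=-0.071556+0.439221i  Y=-0.015532-0.006406i  product +0.003925-0.006364i
  m=+2: Y*=+0.223624+0.074850i  Y=+0.000122+0.000122i  product +0.000018+0.000036i
  m=+3: Y*=+0.027275-0.051822i  Y=-0.000000-0.000001i  product -0.000000-0.000000i
Σ over m = -0.146608-0.000000i; ×(4π/7) → -0.263191-0.000000i. Real part: -0.263191

-0.263191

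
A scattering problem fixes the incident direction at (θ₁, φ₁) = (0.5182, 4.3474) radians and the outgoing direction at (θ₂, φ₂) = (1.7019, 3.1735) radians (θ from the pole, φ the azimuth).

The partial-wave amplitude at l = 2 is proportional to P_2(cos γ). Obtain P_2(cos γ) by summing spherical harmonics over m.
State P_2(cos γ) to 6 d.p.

-0.491277

Addition theorem: P_2(cos γ) = (4π/5) Σ_m Y*_{lm}(Ω₁) Y_{lm}(Ω₂), m = −2…2:
  [-2]  conj(Y_{2,-2})(Ω₁) = (-0.070620, 0.063196) ; Y_{2,-2}(Ω₂) = (0.378900, -0.024212) ; Δ = (-0.025228, 0.025655)
  [-1]  conj(Y_{2,-1})(Ω₁) = (-0.118653, -0.310521) ; Y_{2,-1}(Ω₂) = (0.100076, -0.003194) ; Δ = (-0.012866, -0.030697)
  [+0]  conj(Y_{2,0})(Ω₁) = (0.398649, -0.000000) ; Y_{2,0}(Ω₂) = (-0.299222, 0.000000) ; Δ = (-0.119284, 0.000000)
  [+1]  conj(Y_{2,1})(Ω₁) = (0.118653, -0.310521) ; Y_{2,1}(Ω₂) = (-0.100076, -0.003194) ; Δ = (-0.012866, 0.030697)
  [+2]  conj(Y_{2,2})(Ω₁) = (-0.070620, -0.063196) ; Y_{2,2}(Ω₂) = (0.378900, 0.024212) ; Δ = (-0.025228, -0.025655)
Σ over m = (-0.195473, 0.000000); ×(4π/5) → (-0.491277, 0.000000). Real part: -0.491277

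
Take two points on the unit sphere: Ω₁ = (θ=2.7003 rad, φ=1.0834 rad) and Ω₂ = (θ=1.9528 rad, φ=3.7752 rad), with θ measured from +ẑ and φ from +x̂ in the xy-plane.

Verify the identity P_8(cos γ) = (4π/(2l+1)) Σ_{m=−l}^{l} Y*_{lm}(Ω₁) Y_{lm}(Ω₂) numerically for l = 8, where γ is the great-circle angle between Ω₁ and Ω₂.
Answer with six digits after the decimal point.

Summing Y*_{l m}(θ₁,φ₁)·Y_{l m}(θ₂,φ₂) over m ∈ [−8, 8]; prefactor 4π/(2·8+1) = 0.739198:
  [-8]  conj(Y_{8,-8})(Ω₁) = -0.00041 + 0.00039j ; Y_{8,-8}(Ω₂) = 0.09886 + 0.26549j ; Δ = -0.00015 - 0.00007j
  [-7]  conj(Y_{8,-7})(Ω₁) = -0.00129 - 0.00466j ; Y_{8,-7}(Ω₂) = -0.12456 + 0.43788j ; Δ = 0.00220 + 0.00002j
  [-6]  conj(Y_{8,-6})(Ω₁) = 0.02513 + 0.00555j ; Y_{8,-6}(Ω₂) = -0.20585 + 0.15978j ; Δ = -0.00606 + 0.00287j
  [-5]  conj(Y_{8,-5})(Ω₁) = -0.06271 + 0.07375j ; Y_{8,-5}(Ω₂) = 0.19085 - 0.00505j ; Δ = -0.01160 + 0.01439j
  [-4]  conj(Y_{8,-4})(Ω₁) = -0.09654 - 0.24257j ; Y_{8,-4}(Ω₂) = 0.27969 + 0.19430j ; Δ = 0.02013 - 0.08660j
  [-3]  conj(Y_{8,-3})(Ω₁) = 0.47788 + 0.05211j ; Y_{8,-3}(Ω₂) = -0.01181 - 0.03447j ; Δ = -0.00385 - 0.01709j
  [-2]  conj(Y_{8,-2})(Ω₁) = -0.28217 + 0.41601j ; Y_{8,-2}(Ω₂) = 0.10030 - 0.32017j ; Δ = 0.10489 + 0.13207j
  [-1]  conj(Y_{8,-1})(Ω₁) = -0.01967 - 0.03711j ; Y_{8,-1}(Ω₂) = 0.02342 - 0.01721j ; Δ = -0.00110 - 0.00053j
  [+0]  conj(Y_{8,0})(Ω₁) = -0.47469 + 0.00000j ; Y_{8,0}(Ω₂) = -0.32807 + 0.00000j ; Δ = 0.15573 + 0.00000j
  [+1]  conj(Y_{8,1})(Ω₁) = 0.01967 - 0.03711j ; Y_{8,1}(Ω₂) = -0.02342 - 0.01721j ; Δ = -0.00110 + 0.00053j
  [+2]  conj(Y_{8,2})(Ω₁) = -0.28217 - 0.41601j ; Y_{8,2}(Ω₂) = 0.10030 + 0.32017j ; Δ = 0.10489 - 0.13207j
  [+3]  conj(Y_{8,3})(Ω₁) = -0.47788 + 0.05211j ; Y_{8,3}(Ω₂) = 0.01181 - 0.03447j ; Δ = -0.00385 + 0.01709j
  [+4]  conj(Y_{8,4})(Ω₁) = -0.09654 + 0.24257j ; Y_{8,4}(Ω₂) = 0.27969 - 0.19430j ; Δ = 0.02013 + 0.08660j
  [+5]  conj(Y_{8,5})(Ω₁) = 0.06271 + 0.07375j ; Y_{8,5}(Ω₂) = -0.19085 - 0.00505j ; Δ = -0.01160 - 0.01439j
  [+6]  conj(Y_{8,6})(Ω₁) = 0.02513 - 0.00555j ; Y_{8,6}(Ω₂) = -0.20585 - 0.15978j ; Δ = -0.00606 - 0.00287j
  [+7]  conj(Y_{8,7})(Ω₁) = 0.00129 - 0.00466j ; Y_{8,7}(Ω₂) = 0.12456 + 0.43788j ; Δ = 0.00220 - 0.00002j
  [+8]  conj(Y_{8,8})(Ω₁) = -0.00041 - 0.00039j ; Y_{8,8}(Ω₂) = 0.09886 - 0.26549j ; Δ = -0.00015 + 0.00007j
Total Σ_m = 0.36468 - 0.00000j. Multiply by 0.739198: 0.26957 - 0.00000j. P_8(cos γ) = 0.269573

0.269573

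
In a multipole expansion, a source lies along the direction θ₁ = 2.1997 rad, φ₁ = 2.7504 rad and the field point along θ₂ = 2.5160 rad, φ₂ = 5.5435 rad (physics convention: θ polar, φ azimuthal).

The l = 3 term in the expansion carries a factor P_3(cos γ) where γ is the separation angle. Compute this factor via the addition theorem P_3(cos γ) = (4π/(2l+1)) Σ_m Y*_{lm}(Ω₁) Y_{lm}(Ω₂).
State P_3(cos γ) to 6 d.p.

-0.047584

Summing Y*_{l m}(θ₁,φ₁)·Y_{l m}(θ₂,φ₂) over m ∈ [−3, 3]; prefactor 4π/(2·3+1) = 1.795196:
  term(m=-3) = (-0.009270, -0.015992)   from Y*(Ω₁)=(-0.085356, 0.203463), Y(Ω₂)=(-0.050584, 0.066781)
  term(m=-2) = (0.085637, 0.071690)   from Y*(Ω₁)=(-0.278836, 0.277161), Y(Ω₂)=(-0.025935, -0.282886)
  term(m=-1) = (-0.077583, -0.028188)   from Y*(Ω₁)=(-0.176429, 0.072768), Y(Ω₂)=(0.319496, 0.291545)
  term(m=+0) = (-0.024073, 0.000000)   from Y*(Ω₁)=(0.278743, -0.000000), Y(Ω₂)=(-0.086363, 0.000000)
  term(m=+1) = (-0.077583, 0.028188)   from Y*(Ω₁)=(0.176429, 0.072768), Y(Ω₂)=(-0.319496, 0.291545)
  term(m=+2) = (0.085637, -0.071690)   from Y*(Ω₁)=(-0.278836, -0.277161), Y(Ω₂)=(-0.025935, 0.282886)
  term(m=+3) = (-0.009270, 0.015992)   from Y*(Ω₁)=(0.085356, 0.203463), Y(Ω₂)=(0.050584, 0.066781)
Accumulated sum (-0.026506, 0.000000); after 4π/(2l+1) scaling, (-0.047584, 0.000000) ⇒ P_3 = -0.047584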